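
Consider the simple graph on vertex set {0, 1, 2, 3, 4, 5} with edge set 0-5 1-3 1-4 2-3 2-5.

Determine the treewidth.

A width-1 tree decomposition is:
Bags: B1 = {0, 5}  B2 = {2, 5}  B3 = {2, 3}  B4 = {1, 3}  B5 = {1, 4}
Tree: B1–B2, B2–B3, B3–B4, B4–B5
The largest bag has 2 vertices, giving width 1; this decomposition certifies tw(G) ≤ 1. Any graph with an edge has treewidth ≥ 1, and G has the edge 0–5. Therefore the treewidth is 1.

1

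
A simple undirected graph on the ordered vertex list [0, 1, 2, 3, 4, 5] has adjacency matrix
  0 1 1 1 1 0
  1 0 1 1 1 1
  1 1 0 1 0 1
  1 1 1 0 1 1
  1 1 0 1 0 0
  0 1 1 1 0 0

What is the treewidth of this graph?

3

A width-3 tree decomposition is:
Bags: B1 = {0, 1, 3, 4}  B2 = {0, 1, 2, 3}  B3 = {1, 2, 3, 5}
Tree: B1–B2, B2–B3
The largest bag has 4 vertices, giving width 3; this decomposition certifies tw(G) ≤ 3. For the lower bound, the 4 vertices {0, 1, 2, 3} are pairwise adjacent, and any tree decomposition puts a clique entirely inside one bag — forcing width ≥ 3. Hence tw(G) = 3 exactly.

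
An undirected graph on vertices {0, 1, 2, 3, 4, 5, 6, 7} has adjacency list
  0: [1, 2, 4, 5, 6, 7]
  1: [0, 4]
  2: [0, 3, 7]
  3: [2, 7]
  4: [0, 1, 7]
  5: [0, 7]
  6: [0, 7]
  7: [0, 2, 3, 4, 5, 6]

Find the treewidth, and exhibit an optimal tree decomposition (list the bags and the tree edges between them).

Treewidth 2.
One such decomposition:
Bags: B1 = {0, 2, 7}  B2 = {0, 5, 7}  B3 = {0, 4, 7}  B4 = {0, 1, 4}  B5 = {0, 6, 7}  B6 = {2, 3, 7}
Tree: B1–B2, B2–B3, B3–B4, B3–B5, B1–B6

The largest bag has 3 vertices, giving width 2; this decomposition certifies tw(G) ≤ 2. For the lower bound, the 3 vertices {0, 1, 4} are pairwise adjacent, and any tree decomposition puts a clique entirely inside one bag — forcing width ≥ 2. Hence tw(G) = 2 exactly.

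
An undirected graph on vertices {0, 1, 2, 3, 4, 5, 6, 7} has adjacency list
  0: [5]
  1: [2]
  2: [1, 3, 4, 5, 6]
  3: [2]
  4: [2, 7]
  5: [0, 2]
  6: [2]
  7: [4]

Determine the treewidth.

1

A width-1 tree decomposition is:
Bags: B1 = {1, 2}  B2 = {2, 3}  B3 = {2, 5}  B4 = {2, 6}  B5 = {0, 5}  B6 = {2, 4}  B7 = {4, 7}
Tree: B1–B2, B1–B3, B3–B4, B3–B5, B2–B6, B6–B7
The largest bag has 2 vertices, giving width 1; this decomposition certifies tw(G) ≤ 1. G has an edge, so its treewidth is at least 1. Combining the bounds, tw(G) = 1.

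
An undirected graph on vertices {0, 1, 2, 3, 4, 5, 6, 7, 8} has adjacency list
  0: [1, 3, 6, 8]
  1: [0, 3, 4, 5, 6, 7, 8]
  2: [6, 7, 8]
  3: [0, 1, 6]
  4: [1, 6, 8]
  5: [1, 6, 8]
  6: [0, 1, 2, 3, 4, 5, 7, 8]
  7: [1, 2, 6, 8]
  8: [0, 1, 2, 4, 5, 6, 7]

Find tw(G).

A width-3 tree decomposition is:
Bags: B1 = {0, 1, 6, 8}  B2 = {1, 6, 7, 8}  B3 = {0, 1, 3, 6}  B4 = {1, 5, 6, 8}  B5 = {2, 6, 7, 8}  B6 = {1, 4, 6, 8}
Tree: B1–B2, B1–B3, B1–B4, B2–B5, B1–B6
The largest bag has 4 vertices, giving width 3; this decomposition certifies tw(G) ≤ 3. On the other hand G contains the 4-clique {0, 1, 6, 8}. A clique must lie in a single bag of any decomposition, so no decomposition can have width below 3. Therefore the treewidth is 3.

3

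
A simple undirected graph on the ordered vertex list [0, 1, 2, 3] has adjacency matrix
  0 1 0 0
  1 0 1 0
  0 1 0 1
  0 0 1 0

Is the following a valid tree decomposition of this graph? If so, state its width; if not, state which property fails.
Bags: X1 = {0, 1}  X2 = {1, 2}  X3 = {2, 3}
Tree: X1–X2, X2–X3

Yes; width 1.

Checking the three conditions: (i) the bags cover all of {0, 1, 2, 3}; (ii) for each edge, some bag contains both endpoints; (iii) the bags containing any fixed vertex form a subtree. All hold, so the decomposition is valid with width 2 − 1 = 1.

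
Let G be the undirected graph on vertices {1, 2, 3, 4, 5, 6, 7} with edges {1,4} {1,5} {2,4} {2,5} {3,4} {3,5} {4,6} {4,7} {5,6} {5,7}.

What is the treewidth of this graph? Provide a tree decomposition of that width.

Every bag has size at most 3, so the width is 3 − 1 = 2 and tw(G) ≤ 2. The edges 4–2–5–6–4 form a cycle, so G is not a tree and its treewidth is at least 2. Combining the bounds, tw(G) = 2.

Treewidth 2.
One optimal decomposition is:
Bags: B1 = {2, 4, 5}  B2 = {4, 5, 6}  B3 = {4, 5, 7}  B4 = {1, 4, 5}  B5 = {3, 4, 5}
Tree: B1–B2, B2–B3, B3–B4, B4–B5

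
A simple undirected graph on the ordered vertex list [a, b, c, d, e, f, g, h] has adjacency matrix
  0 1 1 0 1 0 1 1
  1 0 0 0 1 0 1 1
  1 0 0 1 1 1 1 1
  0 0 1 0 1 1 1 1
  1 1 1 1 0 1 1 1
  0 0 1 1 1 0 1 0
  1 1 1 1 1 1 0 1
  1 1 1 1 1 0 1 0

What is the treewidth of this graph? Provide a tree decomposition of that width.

The largest bag has 5 vertices, giving width 4; this decomposition certifies tw(G) ≤ 4. On the other hand G contains the 5-clique {c, d, e, g, h}. A clique must lie in a single bag of any decomposition, so no decomposition can have width below 4. Therefore the treewidth is 4.

Treewidth 4.
Bags: B1 = {a, c, e, g, h}  B2 = {c, d, e, g, h}  B3 = {c, d, e, f, g}  B4 = {a, b, e, g, h}
Tree: B1–B2, B2–B3, B1–B4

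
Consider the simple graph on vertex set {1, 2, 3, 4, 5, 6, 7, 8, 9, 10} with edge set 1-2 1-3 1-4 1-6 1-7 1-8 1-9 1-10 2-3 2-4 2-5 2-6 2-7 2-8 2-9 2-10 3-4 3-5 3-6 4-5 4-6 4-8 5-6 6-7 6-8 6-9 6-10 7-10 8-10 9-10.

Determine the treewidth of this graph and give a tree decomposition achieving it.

Treewidth 4.
One optimal decomposition is:
Bags: B1 = {1, 2, 4, 6, 8}  B2 = {1, 2, 6, 8, 10}  B3 = {1, 2, 3, 4, 6}  B4 = {1, 2, 6, 9, 10}  B5 = {1, 2, 6, 7, 10}  B6 = {2, 3, 4, 5, 6}
Tree: B1–B2, B1–B3, B2–B4, B4–B5, B3–B6

Every bag has size at most 5, so the width is 5 − 1 = 4 and tw(G) ≤ 4. For the lower bound, the 5 vertices {1, 2, 6, 8, 10} are pairwise adjacent, and any tree decomposition puts a clique entirely inside one bag — forcing width ≥ 4. Combining the bounds, tw(G) = 4.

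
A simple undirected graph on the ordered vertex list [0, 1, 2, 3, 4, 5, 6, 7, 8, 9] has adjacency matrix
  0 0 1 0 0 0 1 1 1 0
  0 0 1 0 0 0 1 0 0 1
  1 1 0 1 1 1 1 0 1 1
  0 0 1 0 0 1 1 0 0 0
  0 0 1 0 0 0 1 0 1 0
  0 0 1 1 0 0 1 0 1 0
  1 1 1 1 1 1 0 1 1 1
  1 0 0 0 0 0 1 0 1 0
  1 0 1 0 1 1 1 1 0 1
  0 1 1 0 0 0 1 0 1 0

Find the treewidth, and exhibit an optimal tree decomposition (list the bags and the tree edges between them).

Treewidth 3.
One optimal decomposition is:
Bags: B1 = {0, 2, 6, 8}  B2 = {2, 6, 8, 9}  B3 = {1, 2, 6, 9}  B4 = {0, 6, 7, 8}  B5 = {2, 5, 6, 8}  B6 = {2, 4, 6, 8}  B7 = {2, 3, 5, 6}
Tree: B1–B2, B2–B3, B1–B4, B1–B5, B2–B6, B5–B7

The largest bag has 4 vertices, giving width 3; this decomposition certifies tw(G) ≤ 3. Conversely, {0, 2, 6, 8} is a clique of size 4, and the vertices of any clique must share a bag in every tree decomposition; so some bag has ≥ 4 vertices and tw(G) ≥ 3. The upper and lower bounds meet at 3, so that is the treewidth.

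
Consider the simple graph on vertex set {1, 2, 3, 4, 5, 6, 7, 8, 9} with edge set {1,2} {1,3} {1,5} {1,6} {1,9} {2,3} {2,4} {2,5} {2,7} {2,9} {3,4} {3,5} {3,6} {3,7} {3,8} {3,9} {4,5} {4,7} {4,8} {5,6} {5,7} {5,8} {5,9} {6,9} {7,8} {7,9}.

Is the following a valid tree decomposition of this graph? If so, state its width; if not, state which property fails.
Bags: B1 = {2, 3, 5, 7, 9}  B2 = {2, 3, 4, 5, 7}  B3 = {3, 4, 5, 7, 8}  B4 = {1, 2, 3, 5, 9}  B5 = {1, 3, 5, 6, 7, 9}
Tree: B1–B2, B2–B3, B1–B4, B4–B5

No — bags containing vertex 7 are not connected in the tree.

A tree decomposition must satisfy three properties: every vertex lies in some bag; for every edge, both endpoints lie together in some bag; and for every vertex, the bags containing it form a connected subtree. Here bags containing vertex 7 are not connected in the tree, so the decomposition is invalid.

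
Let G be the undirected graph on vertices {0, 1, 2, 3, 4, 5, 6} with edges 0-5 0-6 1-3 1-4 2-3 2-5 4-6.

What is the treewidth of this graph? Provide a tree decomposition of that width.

The largest bag has 3 vertices, giving width 2; this decomposition certifies tw(G) ≤ 2. Since 3–2–5–0–6–4–1–3 is a cycle in G, G is not acyclic. Forests are exactly the graphs of treewidth ≤ 1, so tw(G) ≥ 2. Hence tw(G) = 2 exactly.

Treewidth 2.
Bags: B1 = {2, 3, 5}  B2 = {0, 3, 5}  B3 = {0, 3, 6}  B4 = {3, 4, 6}  B5 = {1, 3, 4}
Tree: B1–B2, B2–B3, B3–B4, B4–B5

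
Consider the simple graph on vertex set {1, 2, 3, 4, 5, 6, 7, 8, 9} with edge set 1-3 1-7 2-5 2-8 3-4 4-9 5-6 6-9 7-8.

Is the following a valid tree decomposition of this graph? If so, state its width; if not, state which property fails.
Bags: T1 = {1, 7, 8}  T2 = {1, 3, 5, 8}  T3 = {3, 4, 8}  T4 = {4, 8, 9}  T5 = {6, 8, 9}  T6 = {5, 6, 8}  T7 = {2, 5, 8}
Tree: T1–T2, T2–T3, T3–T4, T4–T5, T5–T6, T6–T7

A tree decomposition must satisfy three properties: every vertex lies in some bag; for every edge, both endpoints lie together in some bag; and for every vertex, the bags containing it form a connected subtree. Here bags containing vertex 5 are not connected in the tree, so the decomposition is invalid.

No — bags containing vertex 5 are not connected in the tree.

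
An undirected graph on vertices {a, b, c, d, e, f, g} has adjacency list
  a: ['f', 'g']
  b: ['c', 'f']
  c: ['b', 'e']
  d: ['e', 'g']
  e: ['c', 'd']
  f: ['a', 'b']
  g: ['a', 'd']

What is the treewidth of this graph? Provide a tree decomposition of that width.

The largest bag has 3 vertices, giving width 2; this decomposition certifies tw(G) ≤ 2. For the lower bound, G contains the cycle g–a–f–b–c–e–d–g, so G is not a forest; only forests have treewidth ≤ 1, hence tw(G) ≥ 2. Hence tw(G) = 2 exactly.

Treewidth 2.
One optimal decomposition is:
Bags: B1 = {a, f, g}  B2 = {b, f, g}  B3 = {b, c, g}  B4 = {c, e, g}  B5 = {d, e, g}
Tree: B1–B2, B2–B3, B3–B4, B4–B5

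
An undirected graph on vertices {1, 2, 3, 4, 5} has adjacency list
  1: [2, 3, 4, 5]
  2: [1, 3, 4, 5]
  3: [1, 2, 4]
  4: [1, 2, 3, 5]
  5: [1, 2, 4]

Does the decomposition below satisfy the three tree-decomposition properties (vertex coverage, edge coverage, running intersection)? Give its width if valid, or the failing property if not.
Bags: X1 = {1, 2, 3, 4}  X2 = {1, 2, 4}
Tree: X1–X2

No — vertex 5 appears in no bag.

A tree decomposition must satisfy three properties: every vertex lies in some bag; for every edge, both endpoints lie together in some bag; and for every vertex, the bags containing it form a connected subtree. Here vertex 5 appears in no bag, so the decomposition is invalid.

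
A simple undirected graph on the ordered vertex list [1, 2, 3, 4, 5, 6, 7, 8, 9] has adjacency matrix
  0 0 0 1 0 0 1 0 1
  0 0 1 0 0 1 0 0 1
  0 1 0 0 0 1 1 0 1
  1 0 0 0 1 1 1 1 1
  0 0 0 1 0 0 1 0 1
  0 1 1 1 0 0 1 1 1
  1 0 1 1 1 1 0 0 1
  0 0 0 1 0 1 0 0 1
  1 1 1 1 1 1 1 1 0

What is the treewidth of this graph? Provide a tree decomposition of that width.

Treewidth 3.
One such decomposition:
Bags: B1 = {4, 6, 7, 9}  B2 = {3, 6, 7, 9}  B3 = {4, 5, 7, 9}  B4 = {2, 3, 6, 9}  B5 = {1, 4, 7, 9}  B6 = {4, 6, 8, 9}
Tree: B1–B2, B1–B3, B2–B4, B1–B5, B1–B6

Every bag has size at most 4, so the width is 4 − 1 = 3 and tw(G) ≤ 3. Conversely, {2, 3, 6, 9} is a clique of size 4, and the vertices of any clique must share a bag in every tree decomposition; so some bag has ≥ 4 vertices and tw(G) ≥ 3. Combining the bounds, tw(G) = 3.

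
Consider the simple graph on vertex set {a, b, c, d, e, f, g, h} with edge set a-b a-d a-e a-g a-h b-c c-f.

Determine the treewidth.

A width-1 tree decomposition is:
Bags: B1 = {a, e}  B2 = {a, h}  B3 = {a, b}  B4 = {b, c}  B5 = {c, f}  B6 = {a, g}  B7 = {a, d}
Tree: B1–B2, B1–B3, B3–B4, B4–B5, B2–B6, B1–B7
Each bag holds 2 vertices, so the decomposition has width 1, which upper-bounds the treewidth. Any graph with an edge has treewidth ≥ 1, and G has the edge a–e. Hence tw(G) = 1 exactly.

1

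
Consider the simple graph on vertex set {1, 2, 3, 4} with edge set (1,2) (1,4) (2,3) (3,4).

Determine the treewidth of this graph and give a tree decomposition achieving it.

The largest bag has 3 vertices, giving width 2; this decomposition certifies tw(G) ≤ 2. For the lower bound, G contains the cycle 2–3–4–1–2, so G is not a forest; only forests have treewidth ≤ 1, hence tw(G) ≥ 2. Combining the bounds, tw(G) = 2.

Treewidth 2.
One such decomposition:
Bags: B1 = {2, 3, 4}  B2 = {1, 2, 4}
Tree: B1–B2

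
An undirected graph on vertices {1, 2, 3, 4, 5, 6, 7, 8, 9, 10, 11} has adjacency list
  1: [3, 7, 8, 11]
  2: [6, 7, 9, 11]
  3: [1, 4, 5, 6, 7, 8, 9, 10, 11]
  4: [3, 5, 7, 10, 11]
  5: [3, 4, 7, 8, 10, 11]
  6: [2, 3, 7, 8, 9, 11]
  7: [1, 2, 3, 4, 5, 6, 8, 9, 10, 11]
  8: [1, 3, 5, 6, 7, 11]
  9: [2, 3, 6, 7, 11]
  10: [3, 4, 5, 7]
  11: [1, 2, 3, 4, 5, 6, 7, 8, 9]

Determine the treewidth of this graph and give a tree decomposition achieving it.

Each bag holds 5 vertices, so the decomposition has width 4, which upper-bounds the treewidth. Conversely, {2, 6, 7, 9, 11} is a clique of size 5, and the vertices of any clique must share a bag in every tree decomposition; so some bag has ≥ 5 vertices and tw(G) ≥ 4. Combining the bounds, tw(G) = 4.

Treewidth 4.
One optimal decomposition is:
Bags: B1 = {3, 5, 7, 8, 11}  B2 = {3, 6, 7, 8, 11}  B3 = {3, 6, 7, 9, 11}  B4 = {3, 4, 5, 7, 11}  B5 = {1, 3, 7, 8, 11}  B6 = {3, 4, 5, 7, 10}  B7 = {2, 6, 7, 9, 11}
Tree: B1–B2, B2–B3, B1–B4, B1–B5, B4–B6, B3–B7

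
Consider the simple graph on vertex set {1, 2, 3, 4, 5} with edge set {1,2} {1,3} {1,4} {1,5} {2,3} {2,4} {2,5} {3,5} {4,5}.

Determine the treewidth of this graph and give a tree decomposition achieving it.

The largest bag has 4 vertices, giving width 3; this decomposition certifies tw(G) ≤ 3. For the lower bound, the 4 vertices {1, 2, 3, 5} are pairwise adjacent, and any tree decomposition puts a clique entirely inside one bag — forcing width ≥ 3. Combining the bounds, tw(G) = 3.

Treewidth 3.
One optimal decomposition is:
Bags: B1 = {1, 2, 4, 5}  B2 = {1, 2, 3, 5}
Tree: B1–B2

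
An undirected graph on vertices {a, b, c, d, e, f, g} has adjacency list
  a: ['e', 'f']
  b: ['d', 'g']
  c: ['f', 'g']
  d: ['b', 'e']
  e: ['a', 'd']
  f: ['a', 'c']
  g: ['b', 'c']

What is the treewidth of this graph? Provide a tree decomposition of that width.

Treewidth 2.
One optimal decomposition is:
Bags: B1 = {b, c, g}  B2 = {b, c, d}  B3 = {c, d, e}  B4 = {a, c, e}  B5 = {a, c, f}
Tree: B1–B2, B2–B3, B3–B4, B4–B5

Every bag has size at most 3, so the width is 3 − 1 = 2 and tw(G) ≤ 2. Since c–g–b–d–e–a–f–c is a cycle in G, G is not acyclic. Forests are exactly the graphs of treewidth ≤ 1, so tw(G) ≥ 2. Combining the bounds, tw(G) = 2.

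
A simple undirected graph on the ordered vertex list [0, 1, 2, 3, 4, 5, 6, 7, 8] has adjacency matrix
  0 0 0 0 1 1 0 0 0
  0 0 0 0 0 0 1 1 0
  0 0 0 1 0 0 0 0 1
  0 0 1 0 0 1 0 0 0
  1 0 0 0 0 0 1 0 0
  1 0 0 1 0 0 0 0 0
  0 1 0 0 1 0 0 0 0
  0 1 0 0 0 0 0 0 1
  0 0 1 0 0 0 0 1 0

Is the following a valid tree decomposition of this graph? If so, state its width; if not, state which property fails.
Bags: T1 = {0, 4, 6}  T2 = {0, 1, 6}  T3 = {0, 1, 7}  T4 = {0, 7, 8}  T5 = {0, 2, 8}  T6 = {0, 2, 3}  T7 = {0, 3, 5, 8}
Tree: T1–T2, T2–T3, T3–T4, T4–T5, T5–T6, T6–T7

A tree decomposition must satisfy three properties: every vertex lies in some bag; for every edge, both endpoints lie together in some bag; and for every vertex, the bags containing it form a connected subtree. Here bags containing vertex 8 are not connected in the tree, so the decomposition is invalid.

No — bags containing vertex 8 are not connected in the tree.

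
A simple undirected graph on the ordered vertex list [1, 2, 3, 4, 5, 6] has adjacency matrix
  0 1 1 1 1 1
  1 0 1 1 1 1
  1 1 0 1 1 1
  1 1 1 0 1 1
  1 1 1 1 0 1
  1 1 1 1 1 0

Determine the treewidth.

A width-5 tree decomposition is:
Bags: B1 = {1, 2, 3, 4, 5, 6}
Tree: (single bag)
A single bag containing all 6 vertices is trivially a valid decomposition of width 5. On the other hand G contains the 6-clique {1, 2, 3, 4, 5, 6}. A clique must lie in a single bag of any decomposition, so no decomposition can have width below 5. Combining the bounds, tw(G) = 5.

5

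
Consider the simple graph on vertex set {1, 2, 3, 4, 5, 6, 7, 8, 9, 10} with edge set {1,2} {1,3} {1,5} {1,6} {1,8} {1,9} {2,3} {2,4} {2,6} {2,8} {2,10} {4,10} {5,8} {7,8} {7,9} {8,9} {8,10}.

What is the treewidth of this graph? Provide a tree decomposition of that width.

Each bag holds 3 vertices, so the decomposition has width 2, which upper-bounds the treewidth. Conversely, {1, 8, 9} is a clique of size 3, and the vertices of any clique must share a bag in every tree decomposition; so some bag has ≥ 3 vertices and tw(G) ≥ 2. The upper and lower bounds meet at 2, so that is the treewidth.

Treewidth 2.
Bags: B1 = {1, 2, 8}  B2 = {2, 8, 10}  B3 = {1, 2, 3}  B4 = {1, 8, 9}  B5 = {1, 2, 6}  B6 = {1, 5, 8}  B7 = {2, 4, 10}  B8 = {7, 8, 9}
Tree: B1–B2, B1–B3, B1–B4, B3–B5, B4–B6, B2–B7, B4–B8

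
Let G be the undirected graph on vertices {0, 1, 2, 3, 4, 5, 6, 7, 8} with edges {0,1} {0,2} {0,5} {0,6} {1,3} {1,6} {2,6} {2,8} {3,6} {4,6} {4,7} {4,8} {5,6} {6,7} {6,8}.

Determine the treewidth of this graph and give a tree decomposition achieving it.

Treewidth 2.
Bags: B1 = {0, 5, 6}  B2 = {0, 2, 6}  B3 = {2, 6, 8}  B4 = {4, 6, 8}  B5 = {0, 1, 6}  B6 = {1, 3, 6}  B7 = {4, 6, 7}
Tree: B1–B2, B2–B3, B3–B4, B2–B5, B5–B6, B4–B7

The largest bag has 3 vertices, giving width 2; this decomposition certifies tw(G) ≤ 2. Conversely, {0, 1, 6} is a clique of size 3, and the vertices of any clique must share a bag in every tree decomposition; so some bag has ≥ 3 vertices and tw(G) ≥ 2. Hence tw(G) = 2 exactly.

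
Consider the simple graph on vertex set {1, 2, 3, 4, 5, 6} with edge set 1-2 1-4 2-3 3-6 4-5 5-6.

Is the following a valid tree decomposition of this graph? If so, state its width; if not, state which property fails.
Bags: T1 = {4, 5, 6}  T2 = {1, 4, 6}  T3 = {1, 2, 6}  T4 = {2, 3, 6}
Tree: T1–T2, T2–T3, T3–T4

Every vertex of G appears in some bag (union = {1, 2, 3, 4, 5, 6}); every edge is covered by a bag; and for each vertex v the set of bags containing v is connected in the bag tree. The decomposition is therefore valid. The largest bag has 3 vertices, so the width is 2.

Yes; width 2.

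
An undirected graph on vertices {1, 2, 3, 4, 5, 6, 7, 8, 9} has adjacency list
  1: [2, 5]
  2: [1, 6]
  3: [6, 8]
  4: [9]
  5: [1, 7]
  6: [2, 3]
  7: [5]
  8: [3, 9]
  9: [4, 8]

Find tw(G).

A width-1 tree decomposition is:
Bags: B1 = {5, 7}  B2 = {1, 5}  B3 = {1, 2}  B4 = {2, 6}  B5 = {3, 6}  B6 = {3, 8}  B7 = {8, 9}  B8 = {4, 9}
Tree: B1–B2, B2–B3, B3–B4, B4–B5, B5–B6, B6–B7, B7–B8
Each bag holds 2 vertices, so the decomposition has width 1, which upper-bounds the treewidth. G has an edge, so its treewidth is at least 1. Hence tw(G) = 1 exactly.

1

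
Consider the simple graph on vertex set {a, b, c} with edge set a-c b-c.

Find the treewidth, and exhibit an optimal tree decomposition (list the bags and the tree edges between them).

Treewidth 1.
One such decomposition:
Bags: B1 = {a, c}  B2 = {b, c}
Tree: B1–B2

Each bag holds 2 vertices, so the decomposition has width 1, which upper-bounds the treewidth. Any graph with an edge has treewidth ≥ 1, and G has the edge c–a. Combining the bounds, tw(G) = 1.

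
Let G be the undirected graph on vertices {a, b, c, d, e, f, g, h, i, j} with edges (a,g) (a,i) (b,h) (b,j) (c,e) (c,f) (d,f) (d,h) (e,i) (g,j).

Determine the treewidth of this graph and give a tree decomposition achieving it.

Treewidth 2.
Bags: B1 = {a, g, i}  B2 = {e, g, i}  B3 = {c, e, g}  B4 = {c, f, g}  B5 = {d, f, g}  B6 = {d, g, h}  B7 = {b, g, h}  B8 = {b, g, j}
Tree: B1–B2, B2–B3, B3–B4, B4–B5, B5–B6, B6–B7, B7–B8

Every bag has size at most 3, so the width is 3 − 1 = 2 and tw(G) ≤ 2. For the lower bound, G contains the cycle g–a–i–e–c–f–d–h–b–j–g, so G is not a forest; only forests have treewidth ≤ 1, hence tw(G) ≥ 2. Hence tw(G) = 2 exactly.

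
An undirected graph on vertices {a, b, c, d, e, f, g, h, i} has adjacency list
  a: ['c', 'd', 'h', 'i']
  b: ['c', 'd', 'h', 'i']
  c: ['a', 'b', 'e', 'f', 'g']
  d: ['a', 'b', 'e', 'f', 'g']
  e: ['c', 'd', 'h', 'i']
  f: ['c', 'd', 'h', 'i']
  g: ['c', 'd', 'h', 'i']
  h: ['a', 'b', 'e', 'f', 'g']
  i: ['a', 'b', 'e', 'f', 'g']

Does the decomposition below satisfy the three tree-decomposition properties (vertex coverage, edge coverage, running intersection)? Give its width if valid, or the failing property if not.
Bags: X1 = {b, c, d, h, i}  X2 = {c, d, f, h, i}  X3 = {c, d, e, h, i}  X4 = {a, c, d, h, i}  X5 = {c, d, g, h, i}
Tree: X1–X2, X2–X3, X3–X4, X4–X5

Yes; width 4.

Vertex coverage: the bags together contain {a, b, c, d, e, f, g, h, i}, the full vertex set. Edge coverage: each edge of G has both endpoints in at least one bag. Running intersection: for every vertex, the bags containing it form a connected subtree. All three properties hold, so this is a valid tree decomposition of width max|bag| − 1 = 4, and hence tw(G) ≤ 4.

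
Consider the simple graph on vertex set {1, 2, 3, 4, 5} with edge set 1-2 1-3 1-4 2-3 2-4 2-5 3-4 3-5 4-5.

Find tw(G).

A width-3 tree decomposition is:
Bags: B1 = {1, 2, 3, 4}  B2 = {2, 3, 4, 5}
Tree: B1–B2
Every bag has size at most 4, so the width is 4 − 1 = 3 and tw(G) ≤ 3. Conversely, {1, 2, 3, 4} is a clique of size 4, and the vertices of any clique must share a bag in every tree decomposition; so some bag has ≥ 4 vertices and tw(G) ≥ 3. The upper and lower bounds meet at 3, so that is the treewidth.

3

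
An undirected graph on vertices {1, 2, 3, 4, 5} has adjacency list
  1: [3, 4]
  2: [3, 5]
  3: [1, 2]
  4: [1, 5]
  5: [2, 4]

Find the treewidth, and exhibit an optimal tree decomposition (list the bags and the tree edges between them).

Treewidth 2.
One optimal decomposition is:
Bags: B1 = {2, 4, 5}  B2 = {2, 3, 4}  B3 = {1, 3, 4}
Tree: B1–B2, B2–B3

The largest bag has 3 vertices, giving width 2; this decomposition certifies tw(G) ≤ 2. Since 4–5–2–3–1–4 is a cycle in G, G is not acyclic. Forests are exactly the graphs of treewidth ≤ 1, so tw(G) ≥ 2. The upper and lower bounds meet at 2, so that is the treewidth.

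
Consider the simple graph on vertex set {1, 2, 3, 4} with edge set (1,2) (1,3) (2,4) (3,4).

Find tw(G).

A width-2 tree decomposition is:
Bags: B1 = {1, 2, 3}  B2 = {2, 3, 4}
Tree: B1–B2
Each bag holds 3 vertices, so the decomposition has width 2, which upper-bounds the treewidth. The edges 3–1–2–4–3 form a cycle, so G is not a tree and its treewidth is at least 2. Combining the bounds, tw(G) = 2.

2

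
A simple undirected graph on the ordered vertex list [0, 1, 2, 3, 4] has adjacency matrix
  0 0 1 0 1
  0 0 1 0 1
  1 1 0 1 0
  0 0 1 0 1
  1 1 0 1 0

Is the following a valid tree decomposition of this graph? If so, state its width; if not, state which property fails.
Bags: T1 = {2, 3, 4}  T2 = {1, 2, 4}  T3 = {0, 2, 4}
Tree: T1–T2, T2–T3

Vertex coverage: the bags together contain {0, 1, 2, 3, 4}, the full vertex set. Edge coverage: each edge of G has both endpoints in at least one bag. Running intersection: for every vertex, the bags containing it form a connected subtree. All three properties hold, so this is a valid tree decomposition of width max|bag| − 1 = 2, and hence tw(G) ≤ 2.

Yes; width 2.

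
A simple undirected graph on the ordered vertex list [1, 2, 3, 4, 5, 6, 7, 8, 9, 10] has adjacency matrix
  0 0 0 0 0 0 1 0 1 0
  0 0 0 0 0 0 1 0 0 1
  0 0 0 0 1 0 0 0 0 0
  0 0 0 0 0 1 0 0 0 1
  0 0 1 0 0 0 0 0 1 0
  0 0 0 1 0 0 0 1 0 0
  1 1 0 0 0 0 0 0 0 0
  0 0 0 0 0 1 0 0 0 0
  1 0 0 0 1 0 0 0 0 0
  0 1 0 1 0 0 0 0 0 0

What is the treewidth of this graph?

1

A width-1 tree decomposition is:
Bags: B1 = {6, 8}  B2 = {4, 6}  B3 = {4, 10}  B4 = {2, 10}  B5 = {2, 7}  B6 = {1, 7}  B7 = {1, 9}  B8 = {5, 9}  B9 = {3, 5}
Tree: B1–B2, B2–B3, B3–B4, B4–B5, B5–B6, B6–B7, B7–B8, B8–B9
The largest bag has 2 vertices, giving width 1; this decomposition certifies tw(G) ≤ 1. Since G has at least one edge (e.g. 8–6), it is not an edgeless graph, so tw(G) ≥ 1. Therefore the treewidth is 1.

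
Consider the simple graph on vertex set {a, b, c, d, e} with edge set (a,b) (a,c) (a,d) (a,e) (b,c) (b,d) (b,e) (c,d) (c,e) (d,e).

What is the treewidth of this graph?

A width-4 tree decomposition is:
Bags: B1 = {a, b, c, d, e}
Tree: (single bag)
A single bag containing all 5 vertices is trivially a valid decomposition of width 4. On the other hand G contains the 5-clique {a, b, c, d, e}. A clique must lie in a single bag of any decomposition, so no decomposition can have width below 4. The upper and lower bounds meet at 4, so that is the treewidth.

4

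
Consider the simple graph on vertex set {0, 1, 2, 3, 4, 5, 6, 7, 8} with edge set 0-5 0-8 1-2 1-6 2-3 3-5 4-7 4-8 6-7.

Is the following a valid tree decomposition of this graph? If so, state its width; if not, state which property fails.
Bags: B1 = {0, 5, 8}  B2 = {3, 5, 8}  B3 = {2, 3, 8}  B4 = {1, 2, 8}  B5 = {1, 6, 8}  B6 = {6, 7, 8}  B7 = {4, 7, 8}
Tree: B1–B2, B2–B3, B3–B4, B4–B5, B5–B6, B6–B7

Every vertex of G appears in some bag (union = {0, 1, 2, 3, 4, 5, 6, 7, 8}); every edge is covered by a bag; and for each vertex v the set of bags containing v is connected in the bag tree. The decomposition is therefore valid. The largest bag has 3 vertices, so the width is 2.

Yes; width 2.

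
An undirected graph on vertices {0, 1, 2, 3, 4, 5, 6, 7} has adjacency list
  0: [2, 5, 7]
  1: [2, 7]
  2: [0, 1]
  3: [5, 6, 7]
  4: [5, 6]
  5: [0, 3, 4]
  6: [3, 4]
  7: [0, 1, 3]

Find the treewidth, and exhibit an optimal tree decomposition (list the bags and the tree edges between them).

Treewidth 2.
Bags: B1 = {4, 5, 6}  B2 = {3, 5, 6}  B3 = {0, 3, 5}  B4 = {0, 3, 7}  B5 = {0, 2, 7}  B6 = {1, 2, 7}
Tree: B1–B2, B2–B3, B3–B4, B4–B5, B5–B6

The largest bag has 3 vertices, giving width 2; this decomposition certifies tw(G) ≤ 2. Since 4–6–3–5–4 is a cycle in G, G is not acyclic. Forests are exactly the graphs of treewidth ≤ 1, so tw(G) ≥ 2. Hence tw(G) = 2 exactly.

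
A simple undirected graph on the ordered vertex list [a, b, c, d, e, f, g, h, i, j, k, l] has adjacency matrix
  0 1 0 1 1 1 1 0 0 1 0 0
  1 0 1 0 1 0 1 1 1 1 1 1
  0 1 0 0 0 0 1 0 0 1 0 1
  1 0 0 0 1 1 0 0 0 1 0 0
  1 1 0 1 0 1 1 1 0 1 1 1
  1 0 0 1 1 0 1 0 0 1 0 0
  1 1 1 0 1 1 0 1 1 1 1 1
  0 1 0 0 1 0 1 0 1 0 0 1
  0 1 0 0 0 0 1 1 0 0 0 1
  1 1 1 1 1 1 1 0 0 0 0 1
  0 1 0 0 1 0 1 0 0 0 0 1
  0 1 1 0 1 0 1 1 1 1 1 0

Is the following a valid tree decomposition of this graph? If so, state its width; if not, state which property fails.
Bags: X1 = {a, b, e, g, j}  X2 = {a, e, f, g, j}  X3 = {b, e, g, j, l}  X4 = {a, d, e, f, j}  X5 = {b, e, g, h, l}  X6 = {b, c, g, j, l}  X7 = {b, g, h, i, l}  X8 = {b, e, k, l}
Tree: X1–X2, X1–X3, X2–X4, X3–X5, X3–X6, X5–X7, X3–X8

A tree decomposition must satisfy three properties: every vertex lies in some bag; for every edge, both endpoints lie together in some bag; and for every vertex, the bags containing it form a connected subtree. Here edge (g,k) lies in no bag, so the decomposition is invalid.

No — edge (g,k) lies in no bag.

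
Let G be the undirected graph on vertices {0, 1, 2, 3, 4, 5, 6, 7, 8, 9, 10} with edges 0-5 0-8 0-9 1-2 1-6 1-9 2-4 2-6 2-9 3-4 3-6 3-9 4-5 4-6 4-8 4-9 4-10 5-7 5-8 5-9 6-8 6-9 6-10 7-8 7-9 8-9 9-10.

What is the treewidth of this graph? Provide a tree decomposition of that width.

Treewidth 3.
Bags: B1 = {4, 6, 9, 10}  B2 = {4, 6, 8, 9}  B3 = {2, 4, 6, 9}  B4 = {4, 5, 8, 9}  B5 = {3, 4, 6, 9}  B6 = {0, 5, 8, 9}  B7 = {1, 2, 6, 9}  B8 = {5, 7, 8, 9}
Tree: B1–B2, B1–B3, B2–B4, B2–B5, B4–B6, B3–B7, B6–B8

Every bag has size at most 4, so the width is 4 − 1 = 3 and tw(G) ≤ 3. Conversely, {0, 5, 8, 9} is a clique of size 4, and the vertices of any clique must share a bag in every tree decomposition; so some bag has ≥ 4 vertices and tw(G) ≥ 3. Hence tw(G) = 3 exactly.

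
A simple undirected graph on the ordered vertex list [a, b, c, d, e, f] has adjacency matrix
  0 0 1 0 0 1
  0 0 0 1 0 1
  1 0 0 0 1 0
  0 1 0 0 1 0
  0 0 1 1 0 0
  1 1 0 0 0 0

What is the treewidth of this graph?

A width-2 tree decomposition is:
Bags: B1 = {a, c, e}  B2 = {a, d, e}  B3 = {a, b, d}  B4 = {a, b, f}
Tree: B1–B2, B2–B3, B3–B4
The largest bag has 3 vertices, giving width 2; this decomposition certifies tw(G) ≤ 2. Since a–c–e–d–b–f–a is a cycle in G, G is not acyclic. Forests are exactly the graphs of treewidth ≤ 1, so tw(G) ≥ 2. Therefore the treewidth is 2.

2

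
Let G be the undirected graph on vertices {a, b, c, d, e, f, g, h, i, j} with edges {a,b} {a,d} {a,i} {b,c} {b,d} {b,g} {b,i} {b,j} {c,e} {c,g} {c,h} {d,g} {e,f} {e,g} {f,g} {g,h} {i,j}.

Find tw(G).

A width-2 tree decomposition is:
Bags: B1 = {b, c, g}  B2 = {c, e, g}  B3 = {b, d, g}  B4 = {a, b, d}  B5 = {c, g, h}  B6 = {a, b, i}  B7 = {e, f, g}  B8 = {b, i, j}
Tree: B1–B2, B1–B3, B3–B4, B1–B5, B4–B6, B2–B7, B6–B8
Every bag has size at most 3, so the width is 3 − 1 = 2 and tw(G) ≤ 2. For the lower bound, the 3 vertices {b, d, g} are pairwise adjacent, and any tree decomposition puts a clique entirely inside one bag — forcing width ≥ 2. Therefore the treewidth is 2.

2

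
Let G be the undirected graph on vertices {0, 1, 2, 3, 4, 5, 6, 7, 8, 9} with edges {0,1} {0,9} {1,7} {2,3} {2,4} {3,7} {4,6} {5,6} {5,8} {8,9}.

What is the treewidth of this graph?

2

A width-2 tree decomposition is:
Bags: B1 = {0, 1, 9}  B2 = {1, 7, 9}  B3 = {3, 7, 9}  B4 = {2, 3, 9}  B5 = {2, 4, 9}  B6 = {4, 6, 9}  B7 = {5, 6, 9}  B8 = {5, 8, 9}
Tree: B1–B2, B2–B3, B3–B4, B4–B5, B5–B6, B6–B7, B7–B8
Every bag has size at most 3, so the width is 3 − 1 = 2 and tw(G) ≤ 2. Since 9–0–1–7–3–2–4–6–5–8–9 is a cycle in G, G is not acyclic. Forests are exactly the graphs of treewidth ≤ 1, so tw(G) ≥ 2. Therefore the treewidth is 2.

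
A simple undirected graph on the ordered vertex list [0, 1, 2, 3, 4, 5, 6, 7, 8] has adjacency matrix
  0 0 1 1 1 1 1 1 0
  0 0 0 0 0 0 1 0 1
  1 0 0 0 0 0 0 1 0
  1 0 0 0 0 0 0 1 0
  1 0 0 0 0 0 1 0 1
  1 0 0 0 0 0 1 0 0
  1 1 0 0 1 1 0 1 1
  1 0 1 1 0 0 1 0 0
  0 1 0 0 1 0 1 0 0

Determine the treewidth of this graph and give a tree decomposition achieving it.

Treewidth 2.
One optimal decomposition is:
Bags: B1 = {0, 6, 7}  B2 = {0, 4, 6}  B3 = {0, 5, 6}  B4 = {0, 3, 7}  B5 = {4, 6, 8}  B6 = {0, 2, 7}  B7 = {1, 6, 8}
Tree: B1–B2, B2–B3, B1–B4, B2–B5, B1–B6, B5–B7

Each bag holds 3 vertices, so the decomposition has width 2, which upper-bounds the treewidth. On the other hand G contains the 3-clique {0, 2, 7}. A clique must lie in a single bag of any decomposition, so no decomposition can have width below 2. Combining the bounds, tw(G) = 2.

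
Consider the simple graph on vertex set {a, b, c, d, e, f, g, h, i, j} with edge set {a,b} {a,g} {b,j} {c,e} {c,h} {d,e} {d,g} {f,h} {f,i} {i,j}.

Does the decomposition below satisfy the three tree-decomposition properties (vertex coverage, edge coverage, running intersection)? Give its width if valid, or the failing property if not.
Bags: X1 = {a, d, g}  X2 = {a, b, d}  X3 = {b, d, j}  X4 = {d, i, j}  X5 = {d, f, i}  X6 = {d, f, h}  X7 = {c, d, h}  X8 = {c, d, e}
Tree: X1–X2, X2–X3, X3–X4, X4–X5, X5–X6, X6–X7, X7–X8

Yes; width 2.

Checking the three conditions: (i) the bags cover all of {a, b, c, d, e, f, g, h, i, j}; (ii) for each edge, some bag contains both endpoints; (iii) the bags containing any fixed vertex form a subtree. All hold, so the decomposition is valid with width 3 − 1 = 2.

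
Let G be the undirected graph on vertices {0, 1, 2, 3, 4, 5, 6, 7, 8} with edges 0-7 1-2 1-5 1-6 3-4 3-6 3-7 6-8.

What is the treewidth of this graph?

A width-1 tree decomposition is:
Bags: B1 = {3, 7}  B2 = {3, 6}  B3 = {0, 7}  B4 = {1, 6}  B5 = {6, 8}  B6 = {1, 5}  B7 = {3, 4}  B8 = {1, 2}
Tree: B1–B2, B1–B3, B2–B4, B2–B5, B4–B6, B1–B7, B6–B8
The largest bag has 2 vertices, giving width 1; this decomposition certifies tw(G) ≤ 1. Since G has at least one edge (e.g. 7–3), it is not an edgeless graph, so tw(G) ≥ 1. Hence tw(G) = 1 exactly.

1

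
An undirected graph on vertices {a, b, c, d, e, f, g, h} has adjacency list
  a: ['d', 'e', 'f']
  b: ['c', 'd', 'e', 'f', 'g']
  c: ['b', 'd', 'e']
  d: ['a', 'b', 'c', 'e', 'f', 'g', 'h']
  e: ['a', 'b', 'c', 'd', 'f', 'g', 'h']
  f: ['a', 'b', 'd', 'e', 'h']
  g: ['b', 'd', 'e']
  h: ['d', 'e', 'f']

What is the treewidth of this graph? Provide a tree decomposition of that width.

Treewidth 3.
One optimal decomposition is:
Bags: B1 = {d, e, f, h}  B2 = {b, d, e, f}  B3 = {b, c, d, e}  B4 = {a, d, e, f}  B5 = {b, d, e, g}
Tree: B1–B2, B2–B3, B1–B4, B2–B5

Every bag has size at most 4, so the width is 4 − 1 = 3 and tw(G) ≤ 3. For the lower bound, the 4 vertices {b, d, e, g} are pairwise adjacent, and any tree decomposition puts a clique entirely inside one bag — forcing width ≥ 3. The upper and lower bounds meet at 3, so that is the treewidth.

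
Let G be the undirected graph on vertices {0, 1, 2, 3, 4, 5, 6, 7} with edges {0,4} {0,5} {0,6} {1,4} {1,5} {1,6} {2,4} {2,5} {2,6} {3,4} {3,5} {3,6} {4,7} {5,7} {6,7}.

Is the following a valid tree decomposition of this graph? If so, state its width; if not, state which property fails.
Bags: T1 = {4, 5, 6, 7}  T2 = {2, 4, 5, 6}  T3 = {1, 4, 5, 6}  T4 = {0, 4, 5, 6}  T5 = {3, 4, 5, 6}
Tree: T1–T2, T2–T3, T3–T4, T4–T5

Every vertex of G appears in some bag (union = {0, 1, 2, 3, 4, 5, 6, 7}); every edge is covered by a bag; and for each vertex v the set of bags containing v is connected in the bag tree. The decomposition is therefore valid. The largest bag has 4 vertices, so the width is 3.

Yes; width 3.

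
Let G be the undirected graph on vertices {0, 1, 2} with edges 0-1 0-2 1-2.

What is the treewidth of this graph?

2

A width-2 tree decomposition is:
Bags: B1 = {0, 1, 2}
Tree: (single bag)
A single bag containing all 3 vertices is trivially a valid decomposition of width 2. For the lower bound, the 3 vertices {0, 1, 2} are pairwise adjacent, and any tree decomposition puts a clique entirely inside one bag — forcing width ≥ 2. The upper and lower bounds meet at 2, so that is the treewidth.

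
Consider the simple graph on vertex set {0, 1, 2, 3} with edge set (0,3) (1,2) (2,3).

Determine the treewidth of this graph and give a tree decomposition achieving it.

The largest bag has 2 vertices, giving width 1; this decomposition certifies tw(G) ≤ 1. G has an edge, so its treewidth is at least 1. Therefore the treewidth is 1.

Treewidth 1.
One such decomposition:
Bags: B1 = {1, 2}  B2 = {2, 3}  B3 = {0, 3}
Tree: B1–B2, B2–B3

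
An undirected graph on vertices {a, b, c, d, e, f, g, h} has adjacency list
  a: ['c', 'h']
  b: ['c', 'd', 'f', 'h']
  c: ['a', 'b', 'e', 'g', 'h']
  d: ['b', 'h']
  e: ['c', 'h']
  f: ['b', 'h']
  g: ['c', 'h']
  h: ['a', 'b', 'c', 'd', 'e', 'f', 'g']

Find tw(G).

A width-2 tree decomposition is:
Bags: B1 = {b, f, h}  B2 = {b, c, h}  B3 = {a, c, h}  B4 = {c, e, h}  B5 = {b, d, h}  B6 = {c, g, h}
Tree: B1–B2, B2–B3, B3–B4, B2–B5, B2–B6
Each bag holds 3 vertices, so the decomposition has width 2, which upper-bounds the treewidth. Conversely, {b, d, h} is a clique of size 3, and the vertices of any clique must share a bag in every tree decomposition; so some bag has ≥ 3 vertices and tw(G) ≥ 2. The upper and lower bounds meet at 2, so that is the treewidth.

2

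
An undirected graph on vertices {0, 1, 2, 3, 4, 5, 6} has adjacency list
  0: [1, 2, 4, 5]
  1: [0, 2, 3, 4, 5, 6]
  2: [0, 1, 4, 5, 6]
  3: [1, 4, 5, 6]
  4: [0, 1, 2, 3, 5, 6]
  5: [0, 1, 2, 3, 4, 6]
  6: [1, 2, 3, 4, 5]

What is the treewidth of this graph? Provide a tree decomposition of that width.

Treewidth 4.
One such decomposition:
Bags: B1 = {1, 2, 4, 5, 6}  B2 = {1, 3, 4, 5, 6}  B3 = {0, 1, 2, 4, 5}
Tree: B1–B2, B1–B3

Each bag holds 5 vertices, so the decomposition has width 4, which upper-bounds the treewidth. On the other hand G contains the 5-clique {0, 1, 2, 4, 5}. A clique must lie in a single bag of any decomposition, so no decomposition can have width below 4. Combining the bounds, tw(G) = 4.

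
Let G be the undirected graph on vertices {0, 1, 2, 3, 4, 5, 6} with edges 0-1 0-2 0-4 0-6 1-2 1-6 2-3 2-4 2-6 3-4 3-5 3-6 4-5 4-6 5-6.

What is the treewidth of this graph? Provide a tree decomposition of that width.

Every bag has size at most 4, so the width is 4 − 1 = 3 and tw(G) ≤ 3. On the other hand G contains the 4-clique {0, 1, 2, 6}. A clique must lie in a single bag of any decomposition, so no decomposition can have width below 3. Hence tw(G) = 3 exactly.

Treewidth 3.
One optimal decomposition is:
Bags: B1 = {0, 2, 4, 6}  B2 = {2, 3, 4, 6}  B3 = {0, 1, 2, 6}  B4 = {3, 4, 5, 6}
Tree: B1–B2, B1–B3, B2–B4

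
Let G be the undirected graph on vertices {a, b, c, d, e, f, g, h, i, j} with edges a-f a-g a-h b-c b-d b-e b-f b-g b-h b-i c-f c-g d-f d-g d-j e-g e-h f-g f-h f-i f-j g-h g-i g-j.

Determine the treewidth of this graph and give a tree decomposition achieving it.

Treewidth 3.
Bags: B1 = {b, f, g, h}  B2 = {b, e, g, h}  B3 = {a, f, g, h}  B4 = {b, c, f, g}  B5 = {b, d, f, g}  B6 = {d, f, g, j}  B7 = {b, f, g, i}
Tree: B1–B2, B1–B3, B1–B4, B1–B5, B5–B6, B1–B7

Every bag has size at most 4, so the width is 4 − 1 = 3 and tw(G) ≤ 3. For the lower bound, the 4 vertices {b, e, g, h} are pairwise adjacent, and any tree decomposition puts a clique entirely inside one bag — forcing width ≥ 3. Hence tw(G) = 3 exactly.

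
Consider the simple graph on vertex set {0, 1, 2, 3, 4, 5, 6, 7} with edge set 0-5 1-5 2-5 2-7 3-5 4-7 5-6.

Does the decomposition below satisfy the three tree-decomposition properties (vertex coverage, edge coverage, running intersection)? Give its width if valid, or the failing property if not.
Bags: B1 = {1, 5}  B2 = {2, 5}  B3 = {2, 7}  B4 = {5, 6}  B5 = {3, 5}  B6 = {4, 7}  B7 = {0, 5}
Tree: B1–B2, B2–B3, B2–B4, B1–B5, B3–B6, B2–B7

Every vertex of G appears in some bag (union = {0, 1, 2, 3, 4, 5, 6, 7}); every edge is covered by a bag; and for each vertex v the set of bags containing v is connected in the bag tree. The decomposition is therefore valid. The largest bag has 2 vertices, so the width is 1.

Yes; width 1.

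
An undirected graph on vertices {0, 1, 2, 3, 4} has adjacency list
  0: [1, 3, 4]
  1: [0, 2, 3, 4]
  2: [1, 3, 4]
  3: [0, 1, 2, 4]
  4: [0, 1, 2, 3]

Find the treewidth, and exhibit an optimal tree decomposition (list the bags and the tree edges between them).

Treewidth 3.
One such decomposition:
Bags: B1 = {1, 2, 3, 4}  B2 = {0, 1, 3, 4}
Tree: B1–B2

Every bag has size at most 4, so the width is 4 − 1 = 3 and tw(G) ≤ 3. On the other hand G contains the 4-clique {0, 1, 3, 4}. A clique must lie in a single bag of any decomposition, so no decomposition can have width below 3. Combining the bounds, tw(G) = 3.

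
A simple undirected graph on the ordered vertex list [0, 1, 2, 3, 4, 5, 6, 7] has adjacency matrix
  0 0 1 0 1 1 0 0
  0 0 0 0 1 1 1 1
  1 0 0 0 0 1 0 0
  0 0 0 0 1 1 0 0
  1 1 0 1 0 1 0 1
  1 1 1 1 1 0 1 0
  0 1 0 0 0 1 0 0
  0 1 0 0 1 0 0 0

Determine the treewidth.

A width-2 tree decomposition is:
Bags: B1 = {1, 4, 7}  B2 = {1, 4, 5}  B3 = {0, 4, 5}  B4 = {1, 5, 6}  B5 = {0, 2, 5}  B6 = {3, 4, 5}
Tree: B1–B2, B2–B3, B2–B4, B3–B5, B3–B6
Every bag has size at most 3, so the width is 3 − 1 = 2 and tw(G) ≤ 2. For the lower bound, the 3 vertices {0, 2, 5} are pairwise adjacent, and any tree decomposition puts a clique entirely inside one bag — forcing width ≥ 2. Combining the bounds, tw(G) = 2.

2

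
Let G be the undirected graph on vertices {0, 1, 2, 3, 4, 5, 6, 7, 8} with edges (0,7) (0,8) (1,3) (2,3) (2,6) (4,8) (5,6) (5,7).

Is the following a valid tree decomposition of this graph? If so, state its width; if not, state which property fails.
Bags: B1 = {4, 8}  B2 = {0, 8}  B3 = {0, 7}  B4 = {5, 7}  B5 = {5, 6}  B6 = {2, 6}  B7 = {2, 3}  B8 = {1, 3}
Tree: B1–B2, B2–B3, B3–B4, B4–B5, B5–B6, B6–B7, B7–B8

Yes; width 1.

Vertex coverage: the bags together contain {0, 1, 2, 3, 4, 5, 6, 7, 8}, the full vertex set. Edge coverage: each edge of G has both endpoints in at least one bag. Running intersection: for every vertex, the bags containing it form a connected subtree. All three properties hold, so this is a valid tree decomposition of width max|bag| − 1 = 1, and hence tw(G) ≤ 1.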